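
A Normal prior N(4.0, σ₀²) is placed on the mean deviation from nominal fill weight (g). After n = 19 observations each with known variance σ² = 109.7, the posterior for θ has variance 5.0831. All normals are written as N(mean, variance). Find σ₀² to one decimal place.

σ₀² = 42.5

For the Normal–Normal model with known σ², precisions add: τ_n = τ₀ + n/σ².
So 1/σ₀² = 1/5.0831 − 19/109.7 = 0.196730 − 0.173200 = 0.023530.
Hence σ₀² = 1/0.023530 ≈ 42.5.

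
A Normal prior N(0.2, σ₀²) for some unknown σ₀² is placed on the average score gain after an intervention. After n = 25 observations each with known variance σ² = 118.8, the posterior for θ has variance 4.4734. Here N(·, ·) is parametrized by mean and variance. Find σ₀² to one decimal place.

σ₀² = 76.3

Posterior precision equals prior precision plus data precision: 1/σ_n² = 1/σ₀² + n/σ².
So 1/σ₀² = 1/4.4734 − 25/118.8 = 0.223544 − 0.210438 = 0.013106.
Hence σ₀² = 1/0.013106 ≈ 76.3.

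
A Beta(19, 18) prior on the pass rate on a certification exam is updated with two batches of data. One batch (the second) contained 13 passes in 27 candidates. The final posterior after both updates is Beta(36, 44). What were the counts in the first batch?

Sequential conjugate updates are equivalent to a single update on the pooled data, so total successes = posterior α − prior α and total failures = posterior β − prior β.
Total across both batches: 36−19=17 passes, 44−18=26 failures.
Subtract the second batch: 17−13=4 passes and 26−14=12 failures.

4 passes and 12 failures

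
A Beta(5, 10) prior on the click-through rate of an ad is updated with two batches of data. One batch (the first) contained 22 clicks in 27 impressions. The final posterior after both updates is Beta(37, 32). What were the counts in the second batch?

10 clicks and 17 non-clicks

Because Beta–binomial updating is additive in the counts, the combined data contributed (α_post−α_prior, β_post−β_prior) successes and failures.
Total across both batches: 37−5=32 clicks, 32−10=22 non-clicks.
Subtract the first batch: 32−22=10 clicks and 22−5=17 non-clicks.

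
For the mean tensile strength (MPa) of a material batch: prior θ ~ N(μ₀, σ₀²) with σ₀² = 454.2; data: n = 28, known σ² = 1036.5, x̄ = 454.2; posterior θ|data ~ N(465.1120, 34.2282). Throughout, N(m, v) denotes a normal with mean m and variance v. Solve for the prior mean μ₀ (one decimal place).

The posterior mean is a precision-weighted average: μ_n = (τ₀μ₀ + τ_data·x̄)/(τ₀+τ_data), with τ₀=1/σ₀² and τ_data=n/σ².
Here τ₀ = 1/454.2 = 0.002202 and τ_data = 28/1036.5 = 0.027014, so τ_n = 0.029216.
Rearranging for μ₀: μ₀ = (μ_n·τ_n − τ_data·x̄)/τ₀ = (465.1120·0.029216 − 0.027014·454.2) / 0.002202 = 1.318953/0.002202 ≈ 599.0.

μ₀ = 599.0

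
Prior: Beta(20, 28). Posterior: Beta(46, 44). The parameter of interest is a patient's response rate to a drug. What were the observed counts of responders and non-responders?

26 responders and 16 non-responders

A Beta(a, b) prior with s successes and f failures in binomial data gives a Beta(a+s, b+f) posterior.
So s = 46 − 20 = 26 and f = 44 − 28 = 16.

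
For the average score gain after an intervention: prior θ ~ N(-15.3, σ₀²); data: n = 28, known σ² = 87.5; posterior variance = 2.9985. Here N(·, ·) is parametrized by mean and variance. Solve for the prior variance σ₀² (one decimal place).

Posterior precision equals prior precision plus data precision: 1/σ_n² = 1/σ₀² + n/σ².
So 1/σ₀² = 1/2.9985 − 28/87.5 = 0.333500 − 0.320000 = 0.013500.
Hence σ₀² = 1/0.013500 ≈ 74.1.

σ₀² = 74.1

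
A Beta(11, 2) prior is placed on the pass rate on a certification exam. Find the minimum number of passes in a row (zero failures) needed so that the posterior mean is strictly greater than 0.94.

After k passes and 0 failures the posterior is Beta(11+k, 2), with mean (11+k)/(11+2+k).
Set (11+k)/(13+k) > 0.94 and solve: k > (0.94·13 − 11)/(1 − 0.94) = 20.333.
The smallest integer exceeding 20.333 is 21, and checking k=21: (32)/(34) = 0.9412 > 0.94.

k = 21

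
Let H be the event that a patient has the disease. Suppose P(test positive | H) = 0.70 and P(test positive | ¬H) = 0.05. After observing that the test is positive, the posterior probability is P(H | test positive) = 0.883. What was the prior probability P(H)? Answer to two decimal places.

P(H) = 0.35

Bayes' rule in odds form gives O(H|E) = O(H)·[P(E|H)/P(E|¬H)], hence O(H) = O(H|E)/LR.
Posterior odds = 0.883/(1−0.883) = 7.5470. LR = 0.70/0.05 = 14.0000.
Prior odds = 7.5470/14.0000 = 0.5391, so P(H) = 0.5391/(1+0.5391) ≈ 0.35.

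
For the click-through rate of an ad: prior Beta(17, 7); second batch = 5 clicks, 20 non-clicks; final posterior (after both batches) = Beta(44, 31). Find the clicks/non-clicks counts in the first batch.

Sequential conjugate updates are equivalent to a single update on the pooled data, so total successes = posterior α − prior α and total failures = posterior β − prior β.
Total across both batches: 44−17=27 clicks, 31−7=24 non-clicks.
Subtract the second batch: 27−5=22 clicks and 24−20=4 non-clicks.

22 clicks and 4 non-clicks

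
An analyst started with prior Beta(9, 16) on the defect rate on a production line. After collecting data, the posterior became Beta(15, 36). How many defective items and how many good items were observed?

Under Beta–binomial conjugacy the posterior parameters are (a+s, b+f).
So s = 15 − 9 = 6 and f = 36 − 16 = 20.

6 defective items and 20 good items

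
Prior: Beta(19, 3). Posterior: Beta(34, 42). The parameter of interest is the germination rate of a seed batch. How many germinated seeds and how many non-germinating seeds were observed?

15 germinated seeds and 39 non-germinating seeds

Beta is conjugate to the binomial likelihood: posterior = Beta(α+s, β+f).
Match parameters: s=34−19=15, f=42−3=39.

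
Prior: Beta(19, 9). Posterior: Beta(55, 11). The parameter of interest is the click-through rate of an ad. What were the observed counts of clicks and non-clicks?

36 clicks and 2 non-clicks

Under Beta–binomial conjugacy the posterior parameters are (α+s, β+f).
So s = 55 − 19 = 36 and f = 11 − 9 = 2.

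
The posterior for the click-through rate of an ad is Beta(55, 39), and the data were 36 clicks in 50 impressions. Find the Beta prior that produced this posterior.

Under Beta–binomial conjugacy the posterior parameters are (a+s, b+f).
Subtract the data counts: 55−36=19, 39−14=25.

Beta(19, 25)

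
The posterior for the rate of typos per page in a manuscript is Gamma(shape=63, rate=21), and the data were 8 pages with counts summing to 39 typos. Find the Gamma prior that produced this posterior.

A Gamma(α, β) prior (rate parametrization) on a Poisson rate with n observations summing to S gives posterior Gamma(α+S, β+n).
So α = 63 − 39 = 24 and β = 21 − 8 = 13.

Gamma(shape=24, rate=13)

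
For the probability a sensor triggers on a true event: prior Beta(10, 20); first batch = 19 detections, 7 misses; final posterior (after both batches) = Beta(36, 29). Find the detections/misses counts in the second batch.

7 detections and 2 misses

Because Beta–binomial updating is additive in the counts, the combined data contributed (α_post−α_prior, β_post−β_prior) successes and failures.
Total across both batches: 36−10=26 detections, 29−20=9 misses.
Subtract the first batch: 26−19=7 detections and 9−7=2 misses.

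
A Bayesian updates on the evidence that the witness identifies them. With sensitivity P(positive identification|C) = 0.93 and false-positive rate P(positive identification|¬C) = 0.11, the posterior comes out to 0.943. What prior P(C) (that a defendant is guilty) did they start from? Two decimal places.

P(C) = 0.66

Bayes' rule in odds form gives O(C|E) = O(C)·[P(E|C)/P(E|¬C)], hence O(C) = O(C|E)/LR.
Posterior odds = 0.943/(1−0.943) = 16.5439. LR = 0.93/0.11 = 8.4545.
Prior odds = 16.5439/8.4545 = 1.9568, so P(C) = 1.9568/(1+1.9568) ≈ 0.66.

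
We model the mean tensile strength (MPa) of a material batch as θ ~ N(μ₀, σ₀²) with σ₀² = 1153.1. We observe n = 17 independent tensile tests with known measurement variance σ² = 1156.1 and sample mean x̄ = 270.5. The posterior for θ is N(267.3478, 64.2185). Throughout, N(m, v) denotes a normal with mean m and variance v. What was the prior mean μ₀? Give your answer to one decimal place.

μ₀ = 213.9

With known observation variance, the Normal–Normal posterior has precision τ_n = τ₀ + n/σ² and mean μ_n = (τ₀μ₀ + (n/σ²)x̄)/τ_n.
Here τ₀ = 1/1153.1 = 0.000867 and τ_data = 17/1156.1 = 0.014705, so τ_n = 0.015572.
Rearranging for μ₀: μ₀ = (μ_n·τ_n − τ_data·x̄)/τ₀ = (267.3478·0.015572 − 0.014705·270.5) / 0.000867 = 0.185437/0.000867 ≈ 213.9.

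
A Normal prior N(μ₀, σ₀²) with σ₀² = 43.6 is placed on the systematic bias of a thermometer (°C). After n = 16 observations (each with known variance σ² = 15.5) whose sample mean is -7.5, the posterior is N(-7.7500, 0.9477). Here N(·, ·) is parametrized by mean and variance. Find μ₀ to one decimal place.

μ₀ = -19.0

The posterior mean is a precision-weighted average: μ_n = (τ₀μ₀ + τ_data·x̄)/(τ₀+τ_data), with τ₀=1/σ₀² and τ_data=n/σ².
Here τ₀ = 1/43.6 = 0.022936 and τ_data = 16/15.5 = 1.032258, so τ_n = 1.055194.
Rearranging for μ₀: μ₀ = (μ_n·τ_n − τ_data·x̄)/τ₀ = (-7.7500·1.055194 − 1.032258·-7.5) / 0.022936 = -0.435819/0.022936 ≈ -19.0.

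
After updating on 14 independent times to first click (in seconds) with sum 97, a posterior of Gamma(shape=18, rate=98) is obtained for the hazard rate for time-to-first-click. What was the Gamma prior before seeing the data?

Gamma(shape=4, rate=1)

Gamma–exponential conjugacy: posterior shape = α + n, posterior rate = β + Σtᵢ.
So α = 18 − 14 = 4 and β = 98 − 97 = 1.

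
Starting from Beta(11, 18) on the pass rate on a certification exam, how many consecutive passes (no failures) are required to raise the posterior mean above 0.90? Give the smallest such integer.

k = 152

After k passes and 0 failures the posterior is Beta(11+k, 18), with mean (11+k)/(11+18+k).
Set (11+k)/(29+k) > 0.90 and solve: k > (0.90·29 − 11)/(1 − 0.90) = 151.000.
The smallest integer exceeding 151.000 is 152, and checking k=152: (163)/(181) = 0.9006 > 0.90.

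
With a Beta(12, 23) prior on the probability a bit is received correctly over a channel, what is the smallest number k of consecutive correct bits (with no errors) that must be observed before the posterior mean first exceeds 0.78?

k = 70

After k correct bits and 0 errors the posterior is Beta(12+k, 23), with mean (12+k)/(12+23+k).
Set (12+k)/(35+k) > 0.78 and solve: k > (0.78·35 − 12)/(1 − 0.78) = 69.545.
The smallest integer exceeding 69.545 is 70, and checking k=70: (82)/(105) = 0.7810 > 0.78.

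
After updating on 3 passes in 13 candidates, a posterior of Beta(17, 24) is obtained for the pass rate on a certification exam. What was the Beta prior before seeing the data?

Under Beta–binomial conjugacy the posterior parameters are (a+s, b+f).
So a = 17 − 3 = 14 and b = 24 − 10 = 14.

Beta(14, 14)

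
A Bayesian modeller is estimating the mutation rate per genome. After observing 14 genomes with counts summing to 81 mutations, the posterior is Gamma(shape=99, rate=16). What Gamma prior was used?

Gamma–Poisson conjugacy: posterior shape = α + Σxᵢ, posterior rate = β + n.
So α = 99 − 81 = 18 and β = 16 − 14 = 2.

Gamma(shape=18, rate=2)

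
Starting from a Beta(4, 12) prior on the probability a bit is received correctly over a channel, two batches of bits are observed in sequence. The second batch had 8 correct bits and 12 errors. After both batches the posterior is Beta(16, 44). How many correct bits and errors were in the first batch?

Because Beta–binomial updating is additive in the counts, the combined data contributed (α_post−α_prior, β_post−β_prior) successes and failures.
Total across both batches: 16−4=12 correct bits, 44−12=32 errors.
Subtract the second batch: 12−8=4 correct bits and 32−12=20 errors.

4 correct bits and 20 errors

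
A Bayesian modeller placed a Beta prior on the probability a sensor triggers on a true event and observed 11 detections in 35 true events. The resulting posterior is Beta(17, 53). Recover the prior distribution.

A Beta(α, β) prior with s successes and f failures in binomial data gives a Beta(α+s, β+f) posterior.
Subtract the data counts: 17−11=6, 53−24=29.

Beta(6, 29)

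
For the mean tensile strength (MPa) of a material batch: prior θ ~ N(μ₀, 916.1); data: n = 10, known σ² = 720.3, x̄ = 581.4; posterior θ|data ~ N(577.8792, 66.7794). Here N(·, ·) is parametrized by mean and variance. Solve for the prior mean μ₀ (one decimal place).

With known observation variance, the Normal–Normal posterior has precision τ_n = τ₀ + n/σ² and mean μ_n = (τ₀μ₀ + (n/σ²)x̄)/τ_n.
Here τ₀ = 1/916.1 = 0.001092 and τ_data = 10/720.3 = 0.013883, so τ_n = 0.014975.
Rearranging for μ₀: μ₀ = (μ_n·τ_n − τ_data·x̄)/τ₀ = (577.8792·0.014975 − 0.013883·581.4) / 0.001092 = 0.582165/0.001092 ≈ 533.1.

μ₀ = 533.1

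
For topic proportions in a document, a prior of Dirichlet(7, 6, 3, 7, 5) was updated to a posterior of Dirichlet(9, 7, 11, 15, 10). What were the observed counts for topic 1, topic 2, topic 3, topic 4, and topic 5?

For a Dirichlet(α) prior with multinomial counts c, the posterior is Dirichlet(α + c) componentwise.
Counts are posterior − prior componentwise: 9−7=2, 7−6=1, 11−3=8, 15−7=8, 10−5=5.

counts (2, 1, 8, 8, 5)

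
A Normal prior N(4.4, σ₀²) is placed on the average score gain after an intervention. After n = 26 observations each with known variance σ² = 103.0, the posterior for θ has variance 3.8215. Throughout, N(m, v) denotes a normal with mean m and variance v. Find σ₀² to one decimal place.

Posterior precision equals prior precision plus data precision: 1/σ_n² = 1/σ₀² + n/σ².
So 1/σ₀² = 1/3.8215 − 26/103.0 = 0.261677 − 0.252427 = 0.009250.
Hence σ₀² = 1/0.009250 ≈ 108.1.

σ₀² = 108.1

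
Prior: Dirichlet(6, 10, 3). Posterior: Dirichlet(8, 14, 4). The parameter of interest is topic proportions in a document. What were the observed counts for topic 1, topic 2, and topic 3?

counts (2, 4, 1)

For a Dirichlet(α) prior with multinomial counts c, the posterior is Dirichlet(α + c) componentwise.
Counts are posterior − prior componentwise: 8−6=2, 14−10=4, 4−3=1.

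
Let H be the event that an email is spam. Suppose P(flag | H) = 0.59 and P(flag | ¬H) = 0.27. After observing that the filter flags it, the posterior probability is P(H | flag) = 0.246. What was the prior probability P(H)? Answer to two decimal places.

Bayes' rule in odds form gives O(H|E) = O(H)·[P(E|H)/P(E|¬H)], hence O(H) = O(H|E)/LR.
Posterior odds = 0.246/(1−0.246) = 0.3263. LR = 0.59/0.27 = 2.1852.
Prior odds = 0.3263/2.1852 = 0.1493, so P(H) = 0.1493/(1+0.1493) ≈ 0.13.

P(H) = 0.13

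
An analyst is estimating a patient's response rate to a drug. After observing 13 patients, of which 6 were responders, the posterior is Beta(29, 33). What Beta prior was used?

A Beta(a, b) prior with s successes and f failures in binomial data gives a Beta(a+s, b+f) posterior.
Subtract the data counts: 29−6=23, 33−7=26.

Beta(23, 26)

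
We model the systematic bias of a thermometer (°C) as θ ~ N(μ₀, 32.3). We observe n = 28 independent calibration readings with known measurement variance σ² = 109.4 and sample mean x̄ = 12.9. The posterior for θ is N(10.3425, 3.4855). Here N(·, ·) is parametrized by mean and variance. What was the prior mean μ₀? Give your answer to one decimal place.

μ₀ = -10.8

With known observation variance, the Normal–Normal posterior has precision τ_n = τ₀ + n/σ² and mean μ_n = (τ₀μ₀ + (n/σ²)x̄)/τ_n.
Here τ₀ = 1/32.3 = 0.030960 and τ_data = 28/109.4 = 0.255941, so τ_n = 0.286901.
Rearranging for μ₀: μ₀ = (μ_n·τ_n − τ_data·x̄)/τ₀ = (10.3425·0.286901 − 0.255941·12.9) / 0.030960 = -0.334365/0.030960 ≈ -10.8.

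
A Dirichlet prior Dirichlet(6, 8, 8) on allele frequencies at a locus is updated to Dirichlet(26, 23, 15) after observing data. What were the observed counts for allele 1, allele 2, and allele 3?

For a Dirichlet(α) prior with multinomial counts c, the posterior is Dirichlet(α + c) componentwise.
Counts are posterior − prior componentwise: 26−6=20, 23−8=15, 15−8=7.

counts (20, 15, 7)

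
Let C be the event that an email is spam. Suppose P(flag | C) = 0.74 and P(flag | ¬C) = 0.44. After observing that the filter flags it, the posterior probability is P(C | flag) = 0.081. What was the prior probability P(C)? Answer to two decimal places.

Bayes' rule in odds form gives O(C|E) = O(C)·[P(E|C)/P(E|¬C)], hence O(C) = O(C|E)/LR.
Posterior odds = 0.081/(1−0.081) = 0.0881. LR = 0.74/0.44 = 1.6818.
Prior odds = 0.0881/1.6818 = 0.0524, so P(C) = 0.0524/(1+0.0524) ≈ 0.05.

P(C) = 0.05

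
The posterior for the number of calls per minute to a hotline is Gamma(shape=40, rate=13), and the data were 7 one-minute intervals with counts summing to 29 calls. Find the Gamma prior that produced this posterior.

A Gamma(α, β) prior (rate parametrization) on a Poisson rate with n observations summing to S gives posterior Gamma(α+S, β+n).
So α = 40 − 29 = 11 and β = 13 − 7 = 6.

Gamma(shape=11, rate=6)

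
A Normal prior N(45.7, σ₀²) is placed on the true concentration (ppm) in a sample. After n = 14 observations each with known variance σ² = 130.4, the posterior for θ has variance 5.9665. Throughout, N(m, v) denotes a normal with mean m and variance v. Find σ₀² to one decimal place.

Posterior precision equals prior precision plus data precision: 1/σ_n² = 1/σ₀² + n/σ².
So 1/σ₀² = 1/5.9665 − 14/130.4 = 0.167602 − 0.107362 = 0.060240.
Hence σ₀² = 1/0.060240 ≈ 16.6.

σ₀² = 16.6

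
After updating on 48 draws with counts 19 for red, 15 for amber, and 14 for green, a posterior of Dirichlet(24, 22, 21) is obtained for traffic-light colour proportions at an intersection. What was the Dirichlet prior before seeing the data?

For a Dirichlet(α) prior with multinomial counts c, the posterior is Dirichlet(α + c) componentwise.
Subtract each count from the matching posterior parameter: 24−19=5, 22−15=7, 21−14=7.

Dirichlet(5, 7, 7)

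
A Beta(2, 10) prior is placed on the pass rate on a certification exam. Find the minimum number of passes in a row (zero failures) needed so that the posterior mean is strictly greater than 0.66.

After k passes and 0 failures the posterior is Beta(2+k, 10), with mean (2+k)/(2+10+k).
Set (2+k)/(12+k) > 0.66 and solve: k > (0.66·12 − 2)/(1 − 0.66) = 17.412.
The smallest integer exceeding 17.412 is 18, and checking k=18: (20)/(30) = 0.6667 > 0.66.

k = 18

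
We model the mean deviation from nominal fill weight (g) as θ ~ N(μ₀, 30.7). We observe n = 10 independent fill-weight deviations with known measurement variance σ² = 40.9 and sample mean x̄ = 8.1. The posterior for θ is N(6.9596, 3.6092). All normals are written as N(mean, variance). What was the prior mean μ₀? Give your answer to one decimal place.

With known observation variance, the Normal–Normal posterior has precision τ_n = τ₀ + n/σ² and mean μ_n = (τ₀μ₀ + (n/σ²)x̄)/τ_n.
Here τ₀ = 1/30.7 = 0.032573 and τ_data = 10/40.9 = 0.244499, so τ_n = 0.277072.
Rearranging for μ₀: μ₀ = (μ_n·τ_n − τ_data·x̄)/τ₀ = (6.9596·0.277072 − 0.244499·8.1) / 0.032573 = -0.052132/0.032573 ≈ -1.6.

μ₀ = -1.6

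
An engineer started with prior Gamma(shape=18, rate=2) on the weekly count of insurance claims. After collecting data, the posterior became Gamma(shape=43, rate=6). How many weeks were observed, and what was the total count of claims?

Gamma–Poisson conjugacy: posterior shape = α + Σxᵢ, posterior rate = β + n.
Matching: Σxᵢ = 43 − 18 = 25 and n = 6 − 2 = 4.

n = 4 weeks with total 25 claims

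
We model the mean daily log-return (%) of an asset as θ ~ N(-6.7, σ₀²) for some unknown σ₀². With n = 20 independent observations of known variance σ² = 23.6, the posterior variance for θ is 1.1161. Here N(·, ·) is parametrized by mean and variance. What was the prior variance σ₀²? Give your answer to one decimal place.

For the Normal–Normal model with known σ², precisions add: τ_n = τ₀ + n/σ².
So 1/σ₀² = 1/1.1161 − 20/23.6 = 0.895977 − 0.847458 = 0.048519.
Hence σ₀² = 1/0.048519 ≈ 20.6.

σ₀² = 20.6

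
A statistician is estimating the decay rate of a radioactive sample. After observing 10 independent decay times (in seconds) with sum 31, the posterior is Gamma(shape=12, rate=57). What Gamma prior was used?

For an exponential likelihood with a Gamma(α, β) prior on the rate, n observations with total T give posterior Gamma(α+n, β+T).
So α = 12 − 10 = 2 and β = 57 − 31 = 26.

Gamma(shape=2, rate=26)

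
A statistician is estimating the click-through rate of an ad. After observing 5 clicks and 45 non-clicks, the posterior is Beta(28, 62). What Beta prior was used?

Under Beta–binomial conjugacy the posterior parameters are (α+s, β+f).
Subtract the data counts: 28−5=23, 62−45=17.

Beta(23, 17)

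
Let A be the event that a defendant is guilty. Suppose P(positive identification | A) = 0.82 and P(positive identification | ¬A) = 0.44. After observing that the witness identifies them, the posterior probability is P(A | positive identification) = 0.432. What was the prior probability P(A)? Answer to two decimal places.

Bayes' rule in odds form gives O(A|E) = O(A)·[P(E|A)/P(E|¬A)], hence O(A) = O(A|E)/LR.
Posterior odds = 0.432/(1−0.432) = 0.7606. LR = 0.82/0.44 = 1.8636.
Prior odds = 0.7606/1.8636 = 0.4081, so P(A) = 0.4081/(1+0.4081) ≈ 0.29.

P(A) = 0.29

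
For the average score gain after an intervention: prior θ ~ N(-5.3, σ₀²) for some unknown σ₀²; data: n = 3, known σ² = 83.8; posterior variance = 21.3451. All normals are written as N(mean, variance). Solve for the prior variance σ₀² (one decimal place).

σ₀² = 90.5

Posterior precision equals prior precision plus data precision: 1/σ_n² = 1/σ₀² + n/σ².
So 1/σ₀² = 1/21.3451 − 3/83.8 = 0.046849 − 0.035800 = 0.011049.
Hence σ₀² = 1/0.011049 ≈ 90.5.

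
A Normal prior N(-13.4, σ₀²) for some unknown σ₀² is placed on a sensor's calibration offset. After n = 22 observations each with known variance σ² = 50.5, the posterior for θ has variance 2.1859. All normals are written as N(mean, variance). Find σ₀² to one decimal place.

For the Normal–Normal model with known σ², precisions add: τ_n = τ₀ + n/σ².
So 1/σ₀² = 1/2.1859 − 22/50.5 = 0.457477 − 0.435644 = 0.021833.
Hence σ₀² = 1/0.021833 ≈ 45.8.

σ₀² = 45.8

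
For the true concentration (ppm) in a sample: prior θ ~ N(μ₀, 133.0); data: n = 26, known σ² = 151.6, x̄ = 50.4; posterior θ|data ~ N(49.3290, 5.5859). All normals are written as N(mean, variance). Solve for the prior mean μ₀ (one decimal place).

μ₀ = 24.9

With known observation variance, the Normal–Normal posterior has precision τ_n = τ₀ + n/σ² and mean μ_n = (τ₀μ₀ + (n/σ²)x̄)/τ_n.
Here τ₀ = 1/133.0 = 0.007519 and τ_data = 26/151.6 = 0.171504, so τ_n = 0.179023.
Rearranging for μ₀: μ₀ = (μ_n·τ_n − τ_data·x̄)/τ₀ = (49.3290·0.179023 − 0.171504·50.4) / 0.007519 = 0.187224/0.007519 ≈ 24.9.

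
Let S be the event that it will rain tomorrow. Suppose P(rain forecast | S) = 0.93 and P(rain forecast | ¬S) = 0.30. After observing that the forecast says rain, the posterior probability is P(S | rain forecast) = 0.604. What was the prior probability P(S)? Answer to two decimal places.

P(S) = 0.33

Bayes' rule in odds form gives O(S|E) = O(S)·[P(E|S)/P(E|¬S)], hence O(S) = O(S|E)/LR.
Posterior odds = 0.604/(1−0.604) = 1.5253. LR = 0.93/0.30 = 3.1000.
Prior odds = 1.5253/3.1000 = 0.4920, so P(S) = 0.4920/(1+0.4920) ≈ 0.33.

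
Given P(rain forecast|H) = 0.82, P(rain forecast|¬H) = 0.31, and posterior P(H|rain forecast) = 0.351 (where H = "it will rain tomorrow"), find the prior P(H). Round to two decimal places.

P(H) = 0.17

In odds form, posterior odds = prior odds × likelihood ratio, so prior odds = posterior odds ÷ LR.
Posterior odds = 0.351/(1−0.351) = 0.5408. LR = 0.82/0.31 = 2.6452.
Prior odds = 0.5408/2.6452 = 0.2044, so P(H) = 0.2044/(1+0.2044) ≈ 0.17.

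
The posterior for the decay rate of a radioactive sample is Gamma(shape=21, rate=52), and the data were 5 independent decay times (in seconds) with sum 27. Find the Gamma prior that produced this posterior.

For an exponential likelihood with a Gamma(α, β) prior on the rate, n observations with total T give posterior Gamma(α+n, β+T).
So α = 21 − 5 = 16 and β = 52 − 27 = 25.

Gamma(shape=16, rate=25)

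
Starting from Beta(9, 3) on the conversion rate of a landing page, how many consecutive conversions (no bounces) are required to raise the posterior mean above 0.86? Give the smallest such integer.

After k conversions and 0 bounces the posterior is Beta(9+k, 3), with mean (9+k)/(9+3+k).
Set (9+k)/(12+k) > 0.86 and solve: k > (0.86·12 − 9)/(1 − 0.86) = 9.429.
The smallest integer exceeding 9.429 is 10, and checking k=10: (19)/(22) = 0.8636 > 0.86.

k = 10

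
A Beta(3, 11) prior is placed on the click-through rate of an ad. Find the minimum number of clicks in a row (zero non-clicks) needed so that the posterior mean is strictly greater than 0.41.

k = 5

After k clicks and 0 non-clicks the posterior is Beta(3+k, 11), with mean (3+k)/(3+11+k).
Set (3+k)/(14+k) > 0.41 and solve: k > (0.41·14 − 3)/(1 − 0.41) = 4.644.
The smallest integer exceeding 4.644 is 5.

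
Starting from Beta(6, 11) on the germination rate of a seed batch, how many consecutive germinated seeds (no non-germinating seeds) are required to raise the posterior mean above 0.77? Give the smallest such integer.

k = 31

After k germinated seeds and 0 non-germinating seeds the posterior is Beta(6+k, 11), with mean (6+k)/(6+11+k).
Set (6+k)/(17+k) > 0.77 and solve: k > (0.77·17 − 6)/(1 − 0.77) = 30.826.
The smallest integer exceeding 30.826 is 31.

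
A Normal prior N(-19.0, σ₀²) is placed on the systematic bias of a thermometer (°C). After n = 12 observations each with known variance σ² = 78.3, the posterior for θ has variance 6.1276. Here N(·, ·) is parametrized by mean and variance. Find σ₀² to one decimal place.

σ₀² = 100.6

Posterior precision equals prior precision plus data precision: 1/σ_n² = 1/σ₀² + n/σ².
So 1/σ₀² = 1/6.1276 − 12/78.3 = 0.163196 − 0.153257 = 0.009939.
Hence σ₀² = 1/0.009939 ≈ 100.6.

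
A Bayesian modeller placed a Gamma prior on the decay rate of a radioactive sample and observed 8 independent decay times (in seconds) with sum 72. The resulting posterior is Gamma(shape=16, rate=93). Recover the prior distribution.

For an exponential likelihood with a Gamma(α, β) prior on the rate, n observations with total T give posterior Gamma(α+n, β+T).
So α = 16 − 8 = 8 and β = 93 − 72 = 21.

Gamma(shape=8, rate=21)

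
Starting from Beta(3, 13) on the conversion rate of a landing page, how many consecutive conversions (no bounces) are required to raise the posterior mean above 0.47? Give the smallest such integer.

k = 9

After k conversions and 0 bounces the posterior is Beta(3+k, 13), with mean (3+k)/(3+13+k).
Set (3+k)/(16+k) > 0.47 and solve: k > (0.47·16 − 3)/(1 − 0.47) = 8.528.
The smallest integer exceeding 8.528 is 9.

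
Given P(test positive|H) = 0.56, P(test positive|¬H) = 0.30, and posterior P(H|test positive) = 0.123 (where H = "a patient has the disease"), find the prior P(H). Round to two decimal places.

P(H) = 0.07

Bayes' rule in odds form gives O(H|E) = O(H)·[P(E|H)/P(E|¬H)], hence O(H) = O(H|E)/LR.
Posterior odds = 0.123/(1−0.123) = 0.1403. LR = 0.56/0.30 = 1.8667.
Prior odds = 0.1403/1.8667 = 0.0752, so P(H) = 0.0752/(1+0.0752) ≈ 0.07.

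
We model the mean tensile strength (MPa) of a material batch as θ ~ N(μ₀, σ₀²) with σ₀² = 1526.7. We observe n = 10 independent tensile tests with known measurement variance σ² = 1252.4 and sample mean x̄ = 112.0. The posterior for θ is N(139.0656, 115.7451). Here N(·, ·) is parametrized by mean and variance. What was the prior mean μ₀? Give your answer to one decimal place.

μ₀ = 469.0

With known observation variance, the Normal–Normal posterior has precision τ_n = τ₀ + n/σ² and mean μ_n = (τ₀μ₀ + (n/σ²)x̄)/τ_n.
Here τ₀ = 1/1526.7 = 0.000655 and τ_data = 10/1252.4 = 0.007985, so τ_n = 0.008640.
Rearranging for μ₀: μ₀ = (μ_n·τ_n − τ_data·x̄)/τ₀ = (139.0656·0.008640 − 0.007985·112.0) / 0.000655 = 0.307207/0.000655 ≈ 469.0.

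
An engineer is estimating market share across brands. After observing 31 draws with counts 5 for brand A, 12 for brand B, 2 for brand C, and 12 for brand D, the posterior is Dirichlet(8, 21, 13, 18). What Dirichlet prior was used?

Dirichlet(3, 9, 11, 6)

For a Dirichlet(α) prior with multinomial counts c, the posterior is Dirichlet(α + c) componentwise.
Subtract each count from the matching posterior parameter: 8−5=3, 21−12=9, 13−2=11, 18−12=6.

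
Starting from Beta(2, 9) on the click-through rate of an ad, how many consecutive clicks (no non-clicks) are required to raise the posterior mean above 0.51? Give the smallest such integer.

After k clicks and 0 non-clicks the posterior is Beta(2+k, 9), with mean (2+k)/(2+9+k).
Set (2+k)/(11+k) > 0.51 and solve: k > (0.51·11 − 2)/(1 − 0.51) = 7.367.
The smallest integer exceeding 7.367 is 8.

k = 8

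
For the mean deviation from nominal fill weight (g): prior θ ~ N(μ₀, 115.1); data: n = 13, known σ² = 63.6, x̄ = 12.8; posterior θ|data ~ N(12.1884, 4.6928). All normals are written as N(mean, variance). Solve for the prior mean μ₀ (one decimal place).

With known observation variance, the Normal–Normal posterior has precision τ_n = τ₀ + n/σ² and mean μ_n = (τ₀μ₀ + (n/σ²)x̄)/τ_n.
Here τ₀ = 1/115.1 = 0.008688 and τ_data = 13/63.6 = 0.204403, so τ_n = 0.213091.
Rearranging for μ₀: μ₀ = (μ_n·τ_n − τ_data·x̄)/τ₀ = (12.1884·0.213091 − 0.204403·12.8) / 0.008688 = -0.019120/0.008688 ≈ -2.2.

μ₀ = -2.2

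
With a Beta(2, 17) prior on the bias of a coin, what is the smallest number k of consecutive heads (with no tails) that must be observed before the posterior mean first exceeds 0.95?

k = 322

After k heads and 0 tails the posterior is Beta(2+k, 17), with mean (2+k)/(2+17+k).
Set (2+k)/(19+k) > 0.95 and solve: k > (0.95·19 − 2)/(1 − 0.95) = 321.000.
The smallest integer exceeding 321.000 is 322.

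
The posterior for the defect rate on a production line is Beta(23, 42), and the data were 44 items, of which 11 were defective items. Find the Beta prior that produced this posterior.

Beta(12, 9)

Beta is conjugate to the binomial likelihood: posterior = Beta(α+s, β+f).
Subtract the data counts: 23−11=12, 42−33=9.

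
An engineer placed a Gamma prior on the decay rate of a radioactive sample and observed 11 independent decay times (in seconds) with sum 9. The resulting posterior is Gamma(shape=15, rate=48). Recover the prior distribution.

Gamma(shape=4, rate=39)

For an exponential likelihood with a Gamma(α, β) prior on the rate, n observations with total T give posterior Gamma(α+n, β+T).
So α = 15 − 11 = 4 and β = 48 − 9 = 39.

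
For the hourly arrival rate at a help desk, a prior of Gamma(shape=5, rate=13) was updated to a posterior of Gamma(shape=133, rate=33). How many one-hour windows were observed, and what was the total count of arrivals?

n = 20 one-hour windows with total 128 arrivals

Gamma–Poisson conjugacy: posterior shape = α + Σxᵢ, posterior rate = β + n.
Matching: Σxᵢ = 133 − 5 = 128 and n = 33 − 13 = 20.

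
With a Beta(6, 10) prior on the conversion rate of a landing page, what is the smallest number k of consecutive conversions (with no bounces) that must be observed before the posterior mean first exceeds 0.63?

k = 12

After k conversions and 0 bounces the posterior is Beta(6+k, 10), with mean (6+k)/(6+10+k).
Set (6+k)/(16+k) > 0.63 and solve: k > (0.63·16 − 6)/(1 − 0.63) = 11.027.
The smallest integer exceeding 11.027 is 12, and checking k=12: (18)/(28) = 0.6429 > 0.63.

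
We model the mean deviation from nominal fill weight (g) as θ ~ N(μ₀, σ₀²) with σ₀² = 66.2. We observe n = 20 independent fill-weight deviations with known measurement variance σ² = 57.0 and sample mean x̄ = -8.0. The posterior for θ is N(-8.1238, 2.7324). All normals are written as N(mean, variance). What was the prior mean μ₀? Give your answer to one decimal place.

μ₀ = -11.0

With known observation variance, the Normal–Normal posterior has precision τ_n = τ₀ + n/σ² and mean μ_n = (τ₀μ₀ + (n/σ²)x̄)/τ_n.
Here τ₀ = 1/66.2 = 0.015106 and τ_data = 20/57.0 = 0.350877, so τ_n = 0.365983.
Rearranging for μ₀: μ₀ = (μ_n·τ_n − τ_data·x̄)/τ₀ = (-8.1238·0.365983 − 0.350877·-8.0) / 0.015106 = -0.166157/0.015106 ≈ -11.0.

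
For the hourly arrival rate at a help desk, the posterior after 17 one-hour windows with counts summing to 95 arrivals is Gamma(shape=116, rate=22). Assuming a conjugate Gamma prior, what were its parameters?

A Gamma(α, β) prior (rate parametrization) on a Poisson rate with n observations summing to S gives posterior Gamma(α+S, β+n).
So α = 116 − 95 = 21 and β = 22 − 17 = 5.

Gamma(shape=21, rate=5)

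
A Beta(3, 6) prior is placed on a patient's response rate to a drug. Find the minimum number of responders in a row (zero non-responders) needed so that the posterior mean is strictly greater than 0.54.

k = 5

After k responders and 0 non-responders the posterior is Beta(3+k, 6), with mean (3+k)/(3+6+k).
Set (3+k)/(9+k) > 0.54 and solve: k > (0.54·9 − 3)/(1 − 0.54) = 4.043.
The smallest integer exceeding 4.043 is 5.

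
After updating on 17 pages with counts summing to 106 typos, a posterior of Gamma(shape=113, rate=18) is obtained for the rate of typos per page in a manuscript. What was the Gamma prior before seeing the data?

Gamma–Poisson conjugacy: posterior shape = α + Σxᵢ, posterior rate = β + n.
So α = 113 − 106 = 7 and β = 18 − 17 = 1.

Gamma(shape=7, rate=1)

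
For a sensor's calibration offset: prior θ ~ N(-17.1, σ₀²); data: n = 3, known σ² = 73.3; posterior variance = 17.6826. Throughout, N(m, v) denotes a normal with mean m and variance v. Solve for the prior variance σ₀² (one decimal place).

σ₀² = 64.0

For the Normal–Normal model with known σ², precisions add: τ_n = τ₀ + n/σ².
So 1/σ₀² = 1/17.6826 − 3/73.3 = 0.056553 − 0.040928 = 0.015625.
Hence σ₀² = 1/0.015625 ≈ 64.0.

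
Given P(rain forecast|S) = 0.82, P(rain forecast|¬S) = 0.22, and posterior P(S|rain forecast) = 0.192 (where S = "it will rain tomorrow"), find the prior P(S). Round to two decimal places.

In odds form, posterior odds = prior odds × likelihood ratio, so prior odds = posterior odds ÷ LR.
Posterior odds = 0.192/(1−0.192) = 0.2376. LR = 0.82/0.22 = 3.7273.
Prior odds = 0.2376/3.7273 = 0.0637, so P(S) = 0.0637/(1+0.0637) ≈ 0.06.

P(S) = 0.06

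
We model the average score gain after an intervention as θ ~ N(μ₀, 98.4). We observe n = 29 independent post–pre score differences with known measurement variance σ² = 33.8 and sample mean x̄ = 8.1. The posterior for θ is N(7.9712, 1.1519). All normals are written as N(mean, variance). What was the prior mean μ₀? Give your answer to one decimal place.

The posterior mean is a precision-weighted average: μ_n = (τ₀μ₀ + τ_data·x̄)/(τ₀+τ_data), with τ₀=1/σ₀² and τ_data=n/σ².
Here τ₀ = 1/98.4 = 0.010163 and τ_data = 29/33.8 = 0.857988, so τ_n = 0.868151.
Rearranging for μ₀: μ₀ = (μ_n·τ_n − τ_data·x̄)/τ₀ = (7.9712·0.868151 − 0.857988·8.1) / 0.010163 = -0.029498/0.010163 ≈ -2.9.

μ₀ = -2.9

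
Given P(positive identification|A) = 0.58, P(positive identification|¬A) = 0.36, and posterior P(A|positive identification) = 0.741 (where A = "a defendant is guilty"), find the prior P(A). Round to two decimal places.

P(A) = 0.64

Bayes' rule in odds form gives O(A|E) = O(A)·[P(E|A)/P(E|¬A)], hence O(A) = O(A|E)/LR.
Posterior odds = 0.741/(1−0.741) = 2.8610. LR = 0.58/0.36 = 1.6111.
Prior odds = 2.8610/1.6111 = 1.7758, so P(A) = 1.7758/(1+1.7758) ≈ 0.64.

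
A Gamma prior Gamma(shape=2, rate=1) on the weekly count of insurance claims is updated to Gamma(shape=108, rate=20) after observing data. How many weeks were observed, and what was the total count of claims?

n = 19 weeks with total 106 claims

A Gamma(α, β) prior (rate parametrization) on a Poisson rate with n observations summing to S gives posterior Gamma(α+S, β+n).
Matching: Σxᵢ = 108 − 2 = 106 and n = 20 − 1 = 19.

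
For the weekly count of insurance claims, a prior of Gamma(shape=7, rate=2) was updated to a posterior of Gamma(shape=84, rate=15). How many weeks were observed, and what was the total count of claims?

n = 13 weeks with total 77 claims

Gamma–Poisson conjugacy: posterior shape = α + Σxᵢ, posterior rate = β + n.
Matching: Σxᵢ = 84 − 7 = 77 and n = 15 − 2 = 13.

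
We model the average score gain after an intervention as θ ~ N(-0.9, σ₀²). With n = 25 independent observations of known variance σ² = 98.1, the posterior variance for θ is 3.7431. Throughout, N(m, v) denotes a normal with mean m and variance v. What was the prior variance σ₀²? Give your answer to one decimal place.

Posterior precision equals prior precision plus data precision: 1/σ_n² = 1/σ₀² + n/σ².
So 1/σ₀² = 1/3.7431 − 25/98.1 = 0.267158 − 0.254842 = 0.012316.
Hence σ₀² = 1/0.012316 ≈ 81.2.

σ₀² = 81.2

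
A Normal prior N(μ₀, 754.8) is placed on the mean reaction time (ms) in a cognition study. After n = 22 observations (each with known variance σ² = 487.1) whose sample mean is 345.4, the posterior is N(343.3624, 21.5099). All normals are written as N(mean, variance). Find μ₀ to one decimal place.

With known observation variance, the Normal–Normal posterior has precision τ_n = τ₀ + n/σ² and mean μ_n = (τ₀μ₀ + (n/σ²)x̄)/τ_n.
Here τ₀ = 1/754.8 = 0.001325 and τ_data = 22/487.1 = 0.045165, so τ_n = 0.046490.
Rearranging for μ₀: μ₀ = (μ_n·τ_n − τ_data·x̄)/τ₀ = (343.3624·0.046490 − 0.045165·345.4) / 0.001325 = 0.362927/0.001325 ≈ 273.9.

μ₀ = 273.9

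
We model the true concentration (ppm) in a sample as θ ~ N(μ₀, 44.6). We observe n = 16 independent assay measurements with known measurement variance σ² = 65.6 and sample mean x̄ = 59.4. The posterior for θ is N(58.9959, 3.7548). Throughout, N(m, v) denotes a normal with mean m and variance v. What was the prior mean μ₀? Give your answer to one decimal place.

μ₀ = 54.6

With known observation variance, the Normal–Normal posterior has precision τ_n = τ₀ + n/σ² and mean μ_n = (τ₀μ₀ + (n/σ²)x̄)/τ_n.
Here τ₀ = 1/44.6 = 0.022422 and τ_data = 16/65.6 = 0.243902, so τ_n = 0.266324.
Rearranging for μ₀: μ₀ = (μ_n·τ_n − τ_data·x̄)/τ₀ = (58.9959·0.266324 − 0.243902·59.4) / 0.022422 = 1.224245/0.022422 ≈ 54.6.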